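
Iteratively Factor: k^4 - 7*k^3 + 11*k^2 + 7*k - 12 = (k - 3)*(k^3 - 4*k^2 - k + 4) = (k - 3)*(k - 1)*(k^2 - 3*k - 4) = (k - 3)*(k - 1)*(k + 1)*(k - 4)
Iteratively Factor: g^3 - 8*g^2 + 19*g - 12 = (g - 4)*(g^2 - 4*g + 3) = (g - 4)*(g - 3)*(g - 1)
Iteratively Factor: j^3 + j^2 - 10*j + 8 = (j - 2)*(j^2 + 3*j - 4) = (j - 2)*(j + 4)*(j - 1)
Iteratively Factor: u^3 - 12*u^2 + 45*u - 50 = (u - 2)*(u^2 - 10*u + 25) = (u - 5)*(u - 2)*(u - 5)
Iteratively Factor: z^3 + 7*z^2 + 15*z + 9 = (z + 1)*(z^2 + 6*z + 9) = (z + 1)*(z + 3)*(z + 3)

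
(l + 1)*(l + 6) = l^2 + 7*l + 6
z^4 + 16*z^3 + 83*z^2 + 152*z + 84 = (z + 1)*(z + 2)*(z + 6)*(z + 7)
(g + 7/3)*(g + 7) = g^2 + 28*g/3 + 49/3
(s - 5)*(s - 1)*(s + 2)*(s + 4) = s^4 - 23*s^2 - 18*s + 40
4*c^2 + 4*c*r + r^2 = (2*c + r)^2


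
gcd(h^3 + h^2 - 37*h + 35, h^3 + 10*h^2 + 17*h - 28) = h^2 + 6*h - 7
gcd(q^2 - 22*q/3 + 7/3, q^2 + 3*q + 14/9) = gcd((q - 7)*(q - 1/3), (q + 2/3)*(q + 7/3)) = 1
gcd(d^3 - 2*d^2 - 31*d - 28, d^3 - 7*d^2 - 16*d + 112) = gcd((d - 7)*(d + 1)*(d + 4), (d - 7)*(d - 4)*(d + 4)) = d^2 - 3*d - 28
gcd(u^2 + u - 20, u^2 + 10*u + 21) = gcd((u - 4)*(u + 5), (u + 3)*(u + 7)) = 1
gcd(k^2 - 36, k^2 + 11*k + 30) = k + 6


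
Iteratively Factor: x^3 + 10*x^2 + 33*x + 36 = (x + 4)*(x^2 + 6*x + 9) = (x + 3)*(x + 4)*(x + 3)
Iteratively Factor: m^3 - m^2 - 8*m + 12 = (m + 3)*(m^2 - 4*m + 4) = (m - 2)*(m + 3)*(m - 2)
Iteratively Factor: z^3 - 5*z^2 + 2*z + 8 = (z - 4)*(z^2 - z - 2) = (z - 4)*(z + 1)*(z - 2)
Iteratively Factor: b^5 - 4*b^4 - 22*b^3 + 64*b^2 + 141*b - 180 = (b - 1)*(b^4 - 3*b^3 - 25*b^2 + 39*b + 180) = (b - 1)*(b + 3)*(b^3 - 6*b^2 - 7*b + 60) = (b - 1)*(b + 3)^2*(b^2 - 9*b + 20) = (b - 5)*(b - 1)*(b + 3)^2*(b - 4)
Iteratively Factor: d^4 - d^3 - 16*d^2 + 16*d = (d - 4)*(d^3 + 3*d^2 - 4*d) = d*(d - 4)*(d^2 + 3*d - 4) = d*(d - 4)*(d - 1)*(d + 4)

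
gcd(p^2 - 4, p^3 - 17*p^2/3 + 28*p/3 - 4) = p - 2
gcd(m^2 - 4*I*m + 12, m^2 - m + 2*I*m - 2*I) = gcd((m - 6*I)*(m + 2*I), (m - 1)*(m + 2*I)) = m + 2*I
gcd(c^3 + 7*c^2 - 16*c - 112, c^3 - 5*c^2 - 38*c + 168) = c - 4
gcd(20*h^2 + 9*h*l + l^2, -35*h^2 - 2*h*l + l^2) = 5*h + l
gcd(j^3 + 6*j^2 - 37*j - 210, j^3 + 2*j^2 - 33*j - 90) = j^2 - j - 30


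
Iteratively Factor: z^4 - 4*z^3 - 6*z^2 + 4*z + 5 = (z - 5)*(z^3 + z^2 - z - 1) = (z - 5)*(z - 1)*(z^2 + 2*z + 1) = (z - 5)*(z - 1)*(z + 1)*(z + 1)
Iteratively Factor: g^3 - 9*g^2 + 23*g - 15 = (g - 3)*(g^2 - 6*g + 5) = (g - 3)*(g - 1)*(g - 5)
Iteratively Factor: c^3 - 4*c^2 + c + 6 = (c - 2)*(c^2 - 2*c - 3) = (c - 3)*(c - 2)*(c + 1)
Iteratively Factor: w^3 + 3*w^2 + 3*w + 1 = (w + 1)*(w^2 + 2*w + 1) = (w + 1)^2*(w + 1)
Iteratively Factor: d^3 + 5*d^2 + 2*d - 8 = (d + 4)*(d^2 + d - 2) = (d - 1)*(d + 4)*(d + 2)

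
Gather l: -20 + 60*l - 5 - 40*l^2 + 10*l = -40*l^2 + 70*l - 25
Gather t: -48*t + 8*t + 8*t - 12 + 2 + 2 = -32*t - 8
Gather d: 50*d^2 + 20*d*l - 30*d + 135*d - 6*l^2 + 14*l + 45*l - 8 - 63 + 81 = 50*d^2 + d*(20*l + 105) - 6*l^2 + 59*l + 10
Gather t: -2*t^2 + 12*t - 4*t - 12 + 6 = -2*t^2 + 8*t - 6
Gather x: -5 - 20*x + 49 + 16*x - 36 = 8 - 4*x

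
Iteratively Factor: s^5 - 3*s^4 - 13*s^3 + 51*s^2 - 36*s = (s + 4)*(s^4 - 7*s^3 + 15*s^2 - 9*s) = (s - 3)*(s + 4)*(s^3 - 4*s^2 + 3*s) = s*(s - 3)*(s + 4)*(s^2 - 4*s + 3) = s*(s - 3)*(s - 1)*(s + 4)*(s - 3)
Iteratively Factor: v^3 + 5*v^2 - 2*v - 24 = (v + 3)*(v^2 + 2*v - 8) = (v + 3)*(v + 4)*(v - 2)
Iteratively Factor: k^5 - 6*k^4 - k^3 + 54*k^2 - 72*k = (k)*(k^4 - 6*k^3 - k^2 + 54*k - 72) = k*(k - 3)*(k^3 - 3*k^2 - 10*k + 24) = k*(k - 3)*(k + 3)*(k^2 - 6*k + 8) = k*(k - 4)*(k - 3)*(k + 3)*(k - 2)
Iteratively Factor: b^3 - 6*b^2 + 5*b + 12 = (b - 3)*(b^2 - 3*b - 4) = (b - 4)*(b - 3)*(b + 1)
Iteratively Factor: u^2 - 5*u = (u)*(u - 5)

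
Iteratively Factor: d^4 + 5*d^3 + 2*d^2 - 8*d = (d)*(d^3 + 5*d^2 + 2*d - 8) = d*(d + 4)*(d^2 + d - 2) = d*(d - 1)*(d + 4)*(d + 2)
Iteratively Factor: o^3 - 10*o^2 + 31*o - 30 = (o - 5)*(o^2 - 5*o + 6) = (o - 5)*(o - 3)*(o - 2)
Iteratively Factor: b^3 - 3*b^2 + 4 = (b - 2)*(b^2 - b - 2) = (b - 2)*(b + 1)*(b - 2)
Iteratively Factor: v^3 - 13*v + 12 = (v + 4)*(v^2 - 4*v + 3) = (v - 1)*(v + 4)*(v - 3)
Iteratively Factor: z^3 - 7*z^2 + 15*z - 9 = (z - 1)*(z^2 - 6*z + 9) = (z - 3)*(z - 1)*(z - 3)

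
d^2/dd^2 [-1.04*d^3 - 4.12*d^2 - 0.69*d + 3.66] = -6.24*d - 8.24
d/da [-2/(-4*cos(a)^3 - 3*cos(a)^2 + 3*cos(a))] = 12*(sin(2*a) + sin(3*a))/((cos(2*a) + 1)*(3*cos(a) + 2*cos(2*a) - 1)^2)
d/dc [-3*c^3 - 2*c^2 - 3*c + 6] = -9*c^2 - 4*c - 3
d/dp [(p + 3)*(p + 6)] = 2*p + 9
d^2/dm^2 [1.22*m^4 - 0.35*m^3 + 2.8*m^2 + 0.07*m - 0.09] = 14.64*m^2 - 2.1*m + 5.6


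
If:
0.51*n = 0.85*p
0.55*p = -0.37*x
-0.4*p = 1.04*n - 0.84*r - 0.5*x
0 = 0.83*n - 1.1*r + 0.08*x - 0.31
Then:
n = -0.21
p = -0.12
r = -0.42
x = 0.18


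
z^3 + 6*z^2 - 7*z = z*(z - 1)*(z + 7)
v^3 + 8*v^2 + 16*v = v*(v + 4)^2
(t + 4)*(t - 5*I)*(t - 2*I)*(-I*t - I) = -I*t^4 - 7*t^3 - 5*I*t^3 - 35*t^2 + 6*I*t^2 - 28*t + 50*I*t + 40*I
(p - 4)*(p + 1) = p^2 - 3*p - 4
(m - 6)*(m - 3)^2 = m^3 - 12*m^2 + 45*m - 54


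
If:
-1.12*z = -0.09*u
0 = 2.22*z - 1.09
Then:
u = 6.11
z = 0.49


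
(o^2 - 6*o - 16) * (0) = 0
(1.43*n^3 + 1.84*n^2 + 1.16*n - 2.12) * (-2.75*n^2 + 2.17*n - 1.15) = -3.9325*n^5 - 1.9569*n^4 - 0.8417*n^3 + 6.2312*n^2 - 5.9344*n + 2.438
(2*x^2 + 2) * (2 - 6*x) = -12*x^3 + 4*x^2 - 12*x + 4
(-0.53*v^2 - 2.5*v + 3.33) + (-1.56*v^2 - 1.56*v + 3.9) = -2.09*v^2 - 4.06*v + 7.23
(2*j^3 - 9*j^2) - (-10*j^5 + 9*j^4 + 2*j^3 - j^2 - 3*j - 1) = 10*j^5 - 9*j^4 - 8*j^2 + 3*j + 1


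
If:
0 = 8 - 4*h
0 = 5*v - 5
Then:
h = 2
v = 1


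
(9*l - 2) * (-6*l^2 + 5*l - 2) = -54*l^3 + 57*l^2 - 28*l + 4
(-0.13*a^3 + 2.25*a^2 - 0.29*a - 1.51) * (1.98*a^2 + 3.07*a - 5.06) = -0.2574*a^5 + 4.0559*a^4 + 6.9911*a^3 - 15.2651*a^2 - 3.1683*a + 7.6406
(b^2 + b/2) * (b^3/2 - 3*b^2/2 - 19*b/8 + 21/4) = b^5/2 - 5*b^4/4 - 25*b^3/8 + 65*b^2/16 + 21*b/8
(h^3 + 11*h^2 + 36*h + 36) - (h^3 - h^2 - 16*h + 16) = 12*h^2 + 52*h + 20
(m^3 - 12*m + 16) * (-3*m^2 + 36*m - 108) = -3*m^5 + 36*m^4 - 72*m^3 - 480*m^2 + 1872*m - 1728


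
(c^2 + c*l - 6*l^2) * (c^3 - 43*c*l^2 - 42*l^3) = c^5 + c^4*l - 49*c^3*l^2 - 85*c^2*l^3 + 216*c*l^4 + 252*l^5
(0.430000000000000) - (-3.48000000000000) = 3.91000000000000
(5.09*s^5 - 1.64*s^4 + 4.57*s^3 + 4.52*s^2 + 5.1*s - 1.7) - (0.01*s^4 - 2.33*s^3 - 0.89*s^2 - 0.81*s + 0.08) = 5.09*s^5 - 1.65*s^4 + 6.9*s^3 + 5.41*s^2 + 5.91*s - 1.78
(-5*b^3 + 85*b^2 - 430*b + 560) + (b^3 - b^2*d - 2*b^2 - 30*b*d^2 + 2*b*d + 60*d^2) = -4*b^3 - b^2*d + 83*b^2 - 30*b*d^2 + 2*b*d - 430*b + 60*d^2 + 560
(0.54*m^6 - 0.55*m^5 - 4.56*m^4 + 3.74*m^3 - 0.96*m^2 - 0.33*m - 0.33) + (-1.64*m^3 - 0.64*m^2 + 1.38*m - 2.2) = 0.54*m^6 - 0.55*m^5 - 4.56*m^4 + 2.1*m^3 - 1.6*m^2 + 1.05*m - 2.53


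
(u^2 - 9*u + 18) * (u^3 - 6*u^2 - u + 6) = u^5 - 15*u^4 + 71*u^3 - 93*u^2 - 72*u + 108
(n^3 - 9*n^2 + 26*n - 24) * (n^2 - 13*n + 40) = n^5 - 22*n^4 + 183*n^3 - 722*n^2 + 1352*n - 960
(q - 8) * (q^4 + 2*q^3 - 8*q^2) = q^5 - 6*q^4 - 24*q^3 + 64*q^2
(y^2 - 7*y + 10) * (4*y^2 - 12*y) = 4*y^4 - 40*y^3 + 124*y^2 - 120*y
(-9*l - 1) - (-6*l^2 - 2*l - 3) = 6*l^2 - 7*l + 2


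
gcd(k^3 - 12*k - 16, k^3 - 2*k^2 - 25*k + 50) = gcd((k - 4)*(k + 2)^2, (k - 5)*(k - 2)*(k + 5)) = 1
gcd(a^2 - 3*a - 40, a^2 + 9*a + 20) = a + 5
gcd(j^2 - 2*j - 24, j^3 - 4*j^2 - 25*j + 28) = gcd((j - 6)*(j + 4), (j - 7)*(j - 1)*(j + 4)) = j + 4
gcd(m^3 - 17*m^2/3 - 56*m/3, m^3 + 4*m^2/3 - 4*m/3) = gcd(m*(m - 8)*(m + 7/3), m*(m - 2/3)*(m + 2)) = m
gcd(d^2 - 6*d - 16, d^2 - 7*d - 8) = d - 8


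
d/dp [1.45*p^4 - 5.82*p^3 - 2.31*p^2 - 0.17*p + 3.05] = 5.8*p^3 - 17.46*p^2 - 4.62*p - 0.17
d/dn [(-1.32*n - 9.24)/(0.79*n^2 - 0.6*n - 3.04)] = (1.0428*n^2 + 14.5992*n - 1.5312)/(0.6241*n^4 - 0.948*n^3 - 4.4432*n^2 + 3.648*n + 9.2416)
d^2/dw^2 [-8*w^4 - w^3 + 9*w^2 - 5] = -96*w^2 - 6*w + 18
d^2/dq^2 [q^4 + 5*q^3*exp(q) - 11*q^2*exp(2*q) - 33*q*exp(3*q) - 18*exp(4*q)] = 5*q^3*exp(q) - 44*q^2*exp(2*q) + 30*q^2*exp(q) + 12*q^2 - 297*q*exp(3*q) - 88*q*exp(2*q) + 30*q*exp(q) - 288*exp(4*q) - 198*exp(3*q) - 22*exp(2*q)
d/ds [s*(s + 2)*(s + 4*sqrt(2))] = 3*s^2 + 4*s + 8*sqrt(2)*s + 8*sqrt(2)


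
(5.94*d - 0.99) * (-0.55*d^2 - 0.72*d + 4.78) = -3.267*d^3 - 3.7323*d^2 + 29.106*d - 4.7322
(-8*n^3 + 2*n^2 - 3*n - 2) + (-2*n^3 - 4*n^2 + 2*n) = -10*n^3 - 2*n^2 - n - 2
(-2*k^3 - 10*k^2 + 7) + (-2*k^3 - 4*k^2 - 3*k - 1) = -4*k^3 - 14*k^2 - 3*k + 6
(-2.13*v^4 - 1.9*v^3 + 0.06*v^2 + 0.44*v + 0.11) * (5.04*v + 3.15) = -10.7352*v^5 - 16.2855*v^4 - 5.6826*v^3 + 2.4066*v^2 + 1.9404*v + 0.3465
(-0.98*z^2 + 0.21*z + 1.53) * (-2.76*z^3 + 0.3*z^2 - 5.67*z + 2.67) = 2.7048*z^5 - 0.8736*z^4 + 1.3968*z^3 - 3.3483*z^2 - 8.1144*z + 4.0851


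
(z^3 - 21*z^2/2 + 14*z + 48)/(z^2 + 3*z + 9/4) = 2*(z^2 - 12*z + 32)/(2*z + 3)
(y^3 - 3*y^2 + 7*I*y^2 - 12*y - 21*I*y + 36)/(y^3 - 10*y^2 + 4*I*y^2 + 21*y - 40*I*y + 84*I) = (y + 3*I)/(y - 7)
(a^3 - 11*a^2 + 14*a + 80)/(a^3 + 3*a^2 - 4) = (a^2 - 13*a + 40)/(a^2 + a - 2)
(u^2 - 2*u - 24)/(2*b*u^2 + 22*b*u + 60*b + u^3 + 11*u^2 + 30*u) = (u^2 - 2*u - 24)/(2*b*u^2 + 22*b*u + 60*b + u^3 + 11*u^2 + 30*u)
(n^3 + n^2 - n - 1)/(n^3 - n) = (n + 1)/n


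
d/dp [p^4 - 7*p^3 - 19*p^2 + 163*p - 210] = 4*p^3 - 21*p^2 - 38*p + 163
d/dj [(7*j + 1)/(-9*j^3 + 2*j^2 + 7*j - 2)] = (126*j^3 + 13*j^2 - 4*j - 21)/(81*j^6 - 36*j^5 - 122*j^4 + 64*j^3 + 41*j^2 - 28*j + 4)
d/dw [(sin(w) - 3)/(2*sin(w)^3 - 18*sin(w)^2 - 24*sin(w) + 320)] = (-sin(w)^3 + 9*sin(w)^2 - 27*sin(w) + 62)*cos(w)/((sin(w) - 8)^2*(sin(w) - 5)^2*(sin(w) + 4)^2)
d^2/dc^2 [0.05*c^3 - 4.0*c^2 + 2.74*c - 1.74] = 0.3*c - 8.0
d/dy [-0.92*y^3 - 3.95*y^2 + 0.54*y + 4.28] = -2.76*y^2 - 7.9*y + 0.54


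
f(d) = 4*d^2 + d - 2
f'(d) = 8*d + 1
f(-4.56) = 76.61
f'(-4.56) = -35.48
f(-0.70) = -0.74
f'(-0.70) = -4.60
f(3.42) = 48.21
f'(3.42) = 28.36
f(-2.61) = 22.64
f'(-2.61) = -19.88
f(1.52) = 8.76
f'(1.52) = 13.16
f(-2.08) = 13.23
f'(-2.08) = -15.64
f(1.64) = 10.40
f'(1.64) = 14.12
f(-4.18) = 63.71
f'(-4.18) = -32.44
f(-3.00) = 31.00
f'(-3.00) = -23.00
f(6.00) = 148.00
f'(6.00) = 49.00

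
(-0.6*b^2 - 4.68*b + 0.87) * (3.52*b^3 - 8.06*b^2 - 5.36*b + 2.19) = -2.112*b^5 - 11.6376*b^4 + 43.9992*b^3 + 16.7586*b^2 - 14.9124*b + 1.9053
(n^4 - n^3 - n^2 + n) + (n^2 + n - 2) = n^4 - n^3 + 2*n - 2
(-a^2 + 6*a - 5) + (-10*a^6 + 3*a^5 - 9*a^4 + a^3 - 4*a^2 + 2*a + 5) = -10*a^6 + 3*a^5 - 9*a^4 + a^3 - 5*a^2 + 8*a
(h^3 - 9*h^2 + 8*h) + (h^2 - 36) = h^3 - 8*h^2 + 8*h - 36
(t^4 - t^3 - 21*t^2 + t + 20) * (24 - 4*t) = -4*t^5 + 28*t^4 + 60*t^3 - 508*t^2 - 56*t + 480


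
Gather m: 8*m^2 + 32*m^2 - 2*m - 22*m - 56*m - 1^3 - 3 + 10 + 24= 40*m^2 - 80*m + 30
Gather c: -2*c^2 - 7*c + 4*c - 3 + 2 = -2*c^2 - 3*c - 1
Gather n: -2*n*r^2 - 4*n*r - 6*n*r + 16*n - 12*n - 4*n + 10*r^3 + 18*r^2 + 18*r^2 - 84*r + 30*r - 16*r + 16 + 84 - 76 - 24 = n*(-2*r^2 - 10*r) + 10*r^3 + 36*r^2 - 70*r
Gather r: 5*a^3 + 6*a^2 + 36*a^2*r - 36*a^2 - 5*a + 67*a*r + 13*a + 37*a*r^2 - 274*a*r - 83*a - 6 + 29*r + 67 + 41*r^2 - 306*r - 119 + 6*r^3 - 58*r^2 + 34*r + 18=5*a^3 - 30*a^2 - 75*a + 6*r^3 + r^2*(37*a - 17) + r*(36*a^2 - 207*a - 243) - 40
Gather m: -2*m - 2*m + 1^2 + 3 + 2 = 6 - 4*m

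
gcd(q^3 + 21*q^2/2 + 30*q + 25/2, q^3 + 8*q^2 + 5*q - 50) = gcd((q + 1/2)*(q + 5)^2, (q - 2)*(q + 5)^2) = q^2 + 10*q + 25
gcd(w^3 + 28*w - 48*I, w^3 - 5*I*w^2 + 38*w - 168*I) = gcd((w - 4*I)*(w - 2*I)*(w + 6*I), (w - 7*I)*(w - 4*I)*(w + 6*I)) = w^2 + 2*I*w + 24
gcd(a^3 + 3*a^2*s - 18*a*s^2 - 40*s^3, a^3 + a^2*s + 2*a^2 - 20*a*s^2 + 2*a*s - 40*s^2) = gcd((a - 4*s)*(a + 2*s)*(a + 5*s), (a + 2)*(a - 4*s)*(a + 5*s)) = -a^2 - a*s + 20*s^2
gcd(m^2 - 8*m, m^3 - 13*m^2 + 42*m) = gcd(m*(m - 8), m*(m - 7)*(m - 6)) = m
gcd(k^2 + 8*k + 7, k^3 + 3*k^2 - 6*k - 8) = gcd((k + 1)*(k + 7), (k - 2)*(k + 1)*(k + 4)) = k + 1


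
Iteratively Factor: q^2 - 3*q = (q)*(q - 3)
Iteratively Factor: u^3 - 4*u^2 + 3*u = (u - 3)*(u^2 - u) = u*(u - 3)*(u - 1)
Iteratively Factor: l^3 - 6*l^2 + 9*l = (l - 3)*(l^2 - 3*l) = (l - 3)^2*(l)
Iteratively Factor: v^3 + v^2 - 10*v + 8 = (v - 2)*(v^2 + 3*v - 4) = (v - 2)*(v - 1)*(v + 4)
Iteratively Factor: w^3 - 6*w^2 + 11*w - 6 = (w - 2)*(w^2 - 4*w + 3) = (w - 2)*(w - 1)*(w - 3)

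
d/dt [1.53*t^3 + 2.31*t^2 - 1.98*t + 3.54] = 4.59*t^2 + 4.62*t - 1.98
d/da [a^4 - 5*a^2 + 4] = 4*a^3 - 10*a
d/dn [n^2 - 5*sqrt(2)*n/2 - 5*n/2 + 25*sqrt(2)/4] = 2*n - 5*sqrt(2)/2 - 5/2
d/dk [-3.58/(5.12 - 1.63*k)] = -5.8354/(1.63*k - 5.12)^2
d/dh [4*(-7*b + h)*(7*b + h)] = 8*h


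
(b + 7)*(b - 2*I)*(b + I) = b^3 + 7*b^2 - I*b^2 + 2*b - 7*I*b + 14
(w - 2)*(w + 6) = w^2 + 4*w - 12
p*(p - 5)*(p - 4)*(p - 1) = p^4 - 10*p^3 + 29*p^2 - 20*p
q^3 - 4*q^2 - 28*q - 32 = (q - 8)*(q + 2)^2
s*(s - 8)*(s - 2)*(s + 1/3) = s^4 - 29*s^3/3 + 38*s^2/3 + 16*s/3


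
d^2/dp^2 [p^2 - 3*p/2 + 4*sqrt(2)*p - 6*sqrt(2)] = 2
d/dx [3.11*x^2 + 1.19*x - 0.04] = 6.22*x + 1.19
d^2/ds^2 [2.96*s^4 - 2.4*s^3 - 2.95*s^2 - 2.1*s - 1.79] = 35.52*s^2 - 14.4*s - 5.9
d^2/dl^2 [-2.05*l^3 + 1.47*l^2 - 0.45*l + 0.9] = 2.94 - 12.3*l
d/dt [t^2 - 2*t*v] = 2*t - 2*v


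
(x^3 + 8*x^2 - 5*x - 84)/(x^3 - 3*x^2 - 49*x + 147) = (x + 4)/(x - 7)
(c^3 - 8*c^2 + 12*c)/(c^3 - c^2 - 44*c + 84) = c/(c + 7)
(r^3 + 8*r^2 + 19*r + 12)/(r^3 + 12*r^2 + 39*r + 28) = (r + 3)/(r + 7)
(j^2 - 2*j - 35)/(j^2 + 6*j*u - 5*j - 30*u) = (j^2 - 2*j - 35)/(j^2 + 6*j*u - 5*j - 30*u)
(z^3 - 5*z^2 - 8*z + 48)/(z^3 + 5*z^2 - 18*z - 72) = (z - 4)/(z + 6)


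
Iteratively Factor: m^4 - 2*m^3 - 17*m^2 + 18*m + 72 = (m - 3)*(m^3 + m^2 - 14*m - 24) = (m - 4)*(m - 3)*(m^2 + 5*m + 6) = (m - 4)*(m - 3)*(m + 2)*(m + 3)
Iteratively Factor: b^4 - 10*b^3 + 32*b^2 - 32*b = (b - 4)*(b^3 - 6*b^2 + 8*b) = (b - 4)*(b - 2)*(b^2 - 4*b) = b*(b - 4)*(b - 2)*(b - 4)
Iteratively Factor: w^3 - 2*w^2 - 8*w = (w + 2)*(w^2 - 4*w) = w*(w + 2)*(w - 4)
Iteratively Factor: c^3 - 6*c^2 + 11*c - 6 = (c - 1)*(c^2 - 5*c + 6) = (c - 3)*(c - 1)*(c - 2)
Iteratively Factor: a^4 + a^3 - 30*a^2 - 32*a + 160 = (a + 4)*(a^3 - 3*a^2 - 18*a + 40) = (a - 2)*(a + 4)*(a^2 - a - 20) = (a - 5)*(a - 2)*(a + 4)*(a + 4)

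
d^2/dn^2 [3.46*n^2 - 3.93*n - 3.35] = 6.92000000000000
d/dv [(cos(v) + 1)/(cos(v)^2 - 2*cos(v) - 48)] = (cos(v)^2 + 2*cos(v) + 46)*sin(v)/(sin(v)^2 + 2*cos(v) + 47)^2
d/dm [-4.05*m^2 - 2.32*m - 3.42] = -8.1*m - 2.32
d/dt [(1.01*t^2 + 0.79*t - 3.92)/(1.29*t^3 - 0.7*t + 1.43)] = ((2.02*t + 0.79)*(1.29*t^3 - 0.7*t + 1.43) - (3.87*t^2 - 0.7)*(1.01*t^2 + 0.79*t - 3.92))/(1.29*t^3 - 0.7*t + 1.43)^2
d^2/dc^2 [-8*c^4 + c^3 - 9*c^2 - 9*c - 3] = -96*c^2 + 6*c - 18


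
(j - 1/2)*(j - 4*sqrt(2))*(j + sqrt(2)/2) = j^3 - 7*sqrt(2)*j^2/2 - j^2/2 - 4*j + 7*sqrt(2)*j/4 + 2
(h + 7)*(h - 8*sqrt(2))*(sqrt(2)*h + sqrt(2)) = sqrt(2)*h^3 - 16*h^2 + 8*sqrt(2)*h^2 - 128*h + 7*sqrt(2)*h - 112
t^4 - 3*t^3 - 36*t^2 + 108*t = t*(t - 6)*(t - 3)*(t + 6)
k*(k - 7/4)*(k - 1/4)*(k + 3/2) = k^4 - k^3/2 - 41*k^2/16 + 21*k/32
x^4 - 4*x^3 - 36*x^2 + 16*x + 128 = (x - 8)*(x - 2)*(x + 2)*(x + 4)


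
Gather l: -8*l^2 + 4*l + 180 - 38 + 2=-8*l^2 + 4*l + 144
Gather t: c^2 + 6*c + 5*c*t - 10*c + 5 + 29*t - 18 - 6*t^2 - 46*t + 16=c^2 - 4*c - 6*t^2 + t*(5*c - 17) + 3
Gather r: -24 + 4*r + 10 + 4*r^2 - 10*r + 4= 4*r^2 - 6*r - 10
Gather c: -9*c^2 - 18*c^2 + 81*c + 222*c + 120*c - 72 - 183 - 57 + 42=-27*c^2 + 423*c - 270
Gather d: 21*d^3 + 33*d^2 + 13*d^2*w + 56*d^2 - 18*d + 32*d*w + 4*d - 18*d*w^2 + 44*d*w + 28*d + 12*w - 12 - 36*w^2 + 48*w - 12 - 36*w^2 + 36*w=21*d^3 + d^2*(13*w + 89) + d*(-18*w^2 + 76*w + 14) - 72*w^2 + 96*w - 24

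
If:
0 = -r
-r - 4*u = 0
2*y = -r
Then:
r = 0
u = 0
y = 0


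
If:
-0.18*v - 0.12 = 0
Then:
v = -0.67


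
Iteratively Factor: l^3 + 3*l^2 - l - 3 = (l - 1)*(l^2 + 4*l + 3) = (l - 1)*(l + 1)*(l + 3)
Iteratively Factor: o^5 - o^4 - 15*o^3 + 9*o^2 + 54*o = (o)*(o^4 - o^3 - 15*o^2 + 9*o + 54) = o*(o + 3)*(o^3 - 4*o^2 - 3*o + 18) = o*(o + 2)*(o + 3)*(o^2 - 6*o + 9) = o*(o - 3)*(o + 2)*(o + 3)*(o - 3)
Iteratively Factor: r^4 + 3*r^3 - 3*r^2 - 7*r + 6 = (r - 1)*(r^3 + 4*r^2 + r - 6) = (r - 1)*(r + 3)*(r^2 + r - 2) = (r - 1)^2*(r + 3)*(r + 2)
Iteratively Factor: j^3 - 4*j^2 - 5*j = (j - 5)*(j^2 + j) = j*(j - 5)*(j + 1)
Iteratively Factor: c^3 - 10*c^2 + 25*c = (c - 5)*(c^2 - 5*c) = c*(c - 5)*(c - 5)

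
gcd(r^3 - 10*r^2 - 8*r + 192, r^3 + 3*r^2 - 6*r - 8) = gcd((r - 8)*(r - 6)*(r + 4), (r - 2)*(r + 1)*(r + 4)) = r + 4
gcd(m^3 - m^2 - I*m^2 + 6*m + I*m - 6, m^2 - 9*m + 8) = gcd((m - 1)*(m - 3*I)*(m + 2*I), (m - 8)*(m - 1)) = m - 1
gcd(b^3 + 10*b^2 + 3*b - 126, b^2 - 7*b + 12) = b - 3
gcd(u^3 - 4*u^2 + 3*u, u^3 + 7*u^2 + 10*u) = u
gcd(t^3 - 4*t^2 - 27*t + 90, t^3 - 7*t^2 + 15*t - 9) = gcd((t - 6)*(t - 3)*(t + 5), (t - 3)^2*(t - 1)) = t - 3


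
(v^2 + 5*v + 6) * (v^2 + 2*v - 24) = v^4 + 7*v^3 - 8*v^2 - 108*v - 144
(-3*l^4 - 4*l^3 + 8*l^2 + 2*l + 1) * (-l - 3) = 3*l^5 + 13*l^4 + 4*l^3 - 26*l^2 - 7*l - 3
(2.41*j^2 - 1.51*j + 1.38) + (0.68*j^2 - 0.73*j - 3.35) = 3.09*j^2 - 2.24*j - 1.97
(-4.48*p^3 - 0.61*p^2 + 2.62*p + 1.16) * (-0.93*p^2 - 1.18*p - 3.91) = 4.1664*p^5 + 5.8537*p^4 + 15.8*p^3 - 1.7853*p^2 - 11.613*p - 4.5356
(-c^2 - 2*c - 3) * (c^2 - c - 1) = -c^4 - c^3 + 5*c + 3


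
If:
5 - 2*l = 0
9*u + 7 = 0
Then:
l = 5/2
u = -7/9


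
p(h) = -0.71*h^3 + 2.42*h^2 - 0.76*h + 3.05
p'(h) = -2.13*h^2 + 4.84*h - 0.76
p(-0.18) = 3.27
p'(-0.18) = -1.70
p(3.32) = 1.22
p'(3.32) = -8.17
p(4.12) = -8.66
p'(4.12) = -16.97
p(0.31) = 3.03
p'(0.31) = 0.54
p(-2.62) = 34.42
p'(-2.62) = -28.06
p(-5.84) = 231.44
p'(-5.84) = -101.67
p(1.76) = 5.34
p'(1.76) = 1.16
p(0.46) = 3.14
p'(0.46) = 1.02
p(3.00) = 3.38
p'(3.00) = -5.41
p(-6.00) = 248.09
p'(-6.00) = -106.48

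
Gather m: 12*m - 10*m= 2*m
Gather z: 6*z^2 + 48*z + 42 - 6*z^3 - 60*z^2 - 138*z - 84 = -6*z^3 - 54*z^2 - 90*z - 42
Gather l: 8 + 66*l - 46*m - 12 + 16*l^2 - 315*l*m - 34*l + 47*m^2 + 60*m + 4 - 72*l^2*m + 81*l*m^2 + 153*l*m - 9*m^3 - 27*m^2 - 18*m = l^2*(16 - 72*m) + l*(81*m^2 - 162*m + 32) - 9*m^3 + 20*m^2 - 4*m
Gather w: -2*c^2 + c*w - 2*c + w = -2*c^2 - 2*c + w*(c + 1)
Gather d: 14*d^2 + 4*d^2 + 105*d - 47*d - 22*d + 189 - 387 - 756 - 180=18*d^2 + 36*d - 1134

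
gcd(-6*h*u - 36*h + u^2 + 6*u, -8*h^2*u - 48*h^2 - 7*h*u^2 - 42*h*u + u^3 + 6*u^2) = u + 6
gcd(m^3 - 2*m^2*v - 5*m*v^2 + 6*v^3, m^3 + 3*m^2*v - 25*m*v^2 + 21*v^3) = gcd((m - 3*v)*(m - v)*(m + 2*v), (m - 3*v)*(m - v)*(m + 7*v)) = m^2 - 4*m*v + 3*v^2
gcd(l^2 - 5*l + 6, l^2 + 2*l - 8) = l - 2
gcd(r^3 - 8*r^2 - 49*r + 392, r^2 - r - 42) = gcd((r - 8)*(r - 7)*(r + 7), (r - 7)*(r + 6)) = r - 7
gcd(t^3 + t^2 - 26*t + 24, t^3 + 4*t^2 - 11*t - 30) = 1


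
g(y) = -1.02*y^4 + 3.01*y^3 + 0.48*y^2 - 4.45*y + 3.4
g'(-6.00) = 1196.15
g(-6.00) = -1924.70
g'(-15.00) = 15782.90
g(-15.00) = -61618.10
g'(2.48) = -8.76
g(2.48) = 2.64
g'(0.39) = -2.94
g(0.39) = 1.89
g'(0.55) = -1.87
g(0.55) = 1.51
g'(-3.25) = 227.87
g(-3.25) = -194.19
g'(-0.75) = 1.63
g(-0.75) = 5.41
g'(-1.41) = 23.59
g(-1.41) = -1.84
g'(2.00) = 0.95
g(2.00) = 4.18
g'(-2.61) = 127.10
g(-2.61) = -82.57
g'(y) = -4.08*y^3 + 9.03*y^2 + 0.96*y - 4.45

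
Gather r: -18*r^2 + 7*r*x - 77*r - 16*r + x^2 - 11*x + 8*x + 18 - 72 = -18*r^2 + r*(7*x - 93) + x^2 - 3*x - 54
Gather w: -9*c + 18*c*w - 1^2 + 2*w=-9*c + w*(18*c + 2) - 1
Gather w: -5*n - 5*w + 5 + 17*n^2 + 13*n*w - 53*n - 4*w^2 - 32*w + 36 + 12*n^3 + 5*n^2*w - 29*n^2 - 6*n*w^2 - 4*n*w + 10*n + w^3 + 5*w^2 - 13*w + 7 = 12*n^3 - 12*n^2 - 48*n + w^3 + w^2*(1 - 6*n) + w*(5*n^2 + 9*n - 50) + 48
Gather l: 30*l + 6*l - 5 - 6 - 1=36*l - 12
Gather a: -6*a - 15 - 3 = -6*a - 18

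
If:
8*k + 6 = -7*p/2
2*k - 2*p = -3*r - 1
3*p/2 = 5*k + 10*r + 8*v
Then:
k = 168*v/283 - 256/283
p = 100/283 - 384*v/283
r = 143/283 - 368*v/283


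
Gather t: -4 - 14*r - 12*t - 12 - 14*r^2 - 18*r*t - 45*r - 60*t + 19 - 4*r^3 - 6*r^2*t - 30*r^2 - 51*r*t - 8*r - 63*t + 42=-4*r^3 - 44*r^2 - 67*r + t*(-6*r^2 - 69*r - 135) + 45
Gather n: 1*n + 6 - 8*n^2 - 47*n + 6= -8*n^2 - 46*n + 12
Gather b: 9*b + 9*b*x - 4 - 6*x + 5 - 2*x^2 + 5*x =b*(9*x + 9) - 2*x^2 - x + 1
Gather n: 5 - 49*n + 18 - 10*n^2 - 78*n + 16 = -10*n^2 - 127*n + 39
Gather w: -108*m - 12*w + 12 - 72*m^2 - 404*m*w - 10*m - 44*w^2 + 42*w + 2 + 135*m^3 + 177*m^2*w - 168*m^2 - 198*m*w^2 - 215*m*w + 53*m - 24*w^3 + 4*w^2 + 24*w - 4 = 135*m^3 - 240*m^2 - 65*m - 24*w^3 + w^2*(-198*m - 40) + w*(177*m^2 - 619*m + 54) + 10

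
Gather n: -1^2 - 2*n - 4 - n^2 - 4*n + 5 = -n^2 - 6*n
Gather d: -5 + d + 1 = d - 4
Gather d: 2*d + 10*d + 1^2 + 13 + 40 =12*d + 54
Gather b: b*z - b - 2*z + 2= b*(z - 1) - 2*z + 2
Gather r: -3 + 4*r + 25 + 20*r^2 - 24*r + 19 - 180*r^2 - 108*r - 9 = -160*r^2 - 128*r + 32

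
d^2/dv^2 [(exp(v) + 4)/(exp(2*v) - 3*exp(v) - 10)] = (exp(4*v) + 19*exp(3*v) + 24*exp(2*v) + 166*exp(v) - 20)*exp(v)/(exp(6*v) - 9*exp(5*v) - 3*exp(4*v) + 153*exp(3*v) + 30*exp(2*v) - 900*exp(v) - 1000)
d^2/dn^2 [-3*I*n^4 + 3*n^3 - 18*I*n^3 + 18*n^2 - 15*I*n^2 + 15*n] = -36*I*n^2 + n*(18 - 108*I) + 36 - 30*I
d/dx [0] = 0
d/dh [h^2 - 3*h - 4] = 2*h - 3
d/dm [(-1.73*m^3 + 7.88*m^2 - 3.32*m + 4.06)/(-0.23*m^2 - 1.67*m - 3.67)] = (0.3979*m^4 + 5.7782*m^3 + 5.1241*m^2 - 55.9716*m + 18.9646)/(0.0529*m^4 + 0.7682*m^3 + 4.4771*m^2 + 12.2578*m + 13.4689)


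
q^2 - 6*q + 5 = (q - 5)*(q - 1)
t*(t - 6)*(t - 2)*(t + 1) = t^4 - 7*t^3 + 4*t^2 + 12*t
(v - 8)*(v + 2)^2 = v^3 - 4*v^2 - 28*v - 32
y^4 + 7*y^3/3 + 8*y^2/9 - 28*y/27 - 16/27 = (y - 2/3)*(y + 2/3)*(y + 1)*(y + 4/3)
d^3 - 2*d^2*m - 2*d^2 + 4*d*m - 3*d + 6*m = (d - 3)*(d + 1)*(d - 2*m)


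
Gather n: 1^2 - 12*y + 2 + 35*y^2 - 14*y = 35*y^2 - 26*y + 3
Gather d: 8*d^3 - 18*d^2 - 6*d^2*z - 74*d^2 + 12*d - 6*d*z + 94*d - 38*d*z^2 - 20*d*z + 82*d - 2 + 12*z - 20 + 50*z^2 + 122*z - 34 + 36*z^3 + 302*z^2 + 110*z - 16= 8*d^3 + d^2*(-6*z - 92) + d*(-38*z^2 - 26*z + 188) + 36*z^3 + 352*z^2 + 244*z - 72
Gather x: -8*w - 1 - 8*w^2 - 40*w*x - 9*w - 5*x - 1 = -8*w^2 - 17*w + x*(-40*w - 5) - 2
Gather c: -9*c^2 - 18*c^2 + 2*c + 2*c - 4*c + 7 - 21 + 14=-27*c^2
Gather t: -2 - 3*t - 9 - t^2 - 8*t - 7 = -t^2 - 11*t - 18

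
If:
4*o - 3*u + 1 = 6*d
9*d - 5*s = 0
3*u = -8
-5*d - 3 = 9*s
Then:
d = -15/106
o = -261/106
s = -27/106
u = -8/3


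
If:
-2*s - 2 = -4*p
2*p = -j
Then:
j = -s - 1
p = s/2 + 1/2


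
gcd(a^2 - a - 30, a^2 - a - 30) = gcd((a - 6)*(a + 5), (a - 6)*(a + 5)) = a^2 - a - 30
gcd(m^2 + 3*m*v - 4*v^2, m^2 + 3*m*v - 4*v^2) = -m^2 - 3*m*v + 4*v^2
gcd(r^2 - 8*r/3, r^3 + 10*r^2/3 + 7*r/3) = r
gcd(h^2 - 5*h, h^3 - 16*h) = h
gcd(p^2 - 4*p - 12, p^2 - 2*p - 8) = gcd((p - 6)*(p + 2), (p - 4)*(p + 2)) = p + 2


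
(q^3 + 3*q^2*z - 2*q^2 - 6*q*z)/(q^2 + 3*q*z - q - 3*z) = q*(q - 2)/(q - 1)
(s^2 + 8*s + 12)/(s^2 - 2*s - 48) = (s + 2)/(s - 8)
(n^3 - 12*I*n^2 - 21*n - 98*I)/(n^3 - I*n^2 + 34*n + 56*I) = (n - 7*I)/(n + 4*I)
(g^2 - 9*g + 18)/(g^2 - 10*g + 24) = (g - 3)/(g - 4)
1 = 1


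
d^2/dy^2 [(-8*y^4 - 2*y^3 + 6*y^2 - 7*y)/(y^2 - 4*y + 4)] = 2*(-8*y^4 + 64*y^3 - 192*y^2 - 7*y - 4)/(y^4 - 8*y^3 + 24*y^2 - 32*y + 16)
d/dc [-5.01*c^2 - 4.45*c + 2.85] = -10.02*c - 4.45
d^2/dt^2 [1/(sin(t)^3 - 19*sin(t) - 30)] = (9*sin(t)^6 - 50*sin(t)^4 + 270*sin(t)^3 + 475*sin(t)^2 - 750*sin(t) - 722)/(-sin(t)^3 + 19*sin(t) + 30)^3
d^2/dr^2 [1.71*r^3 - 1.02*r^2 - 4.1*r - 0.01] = 10.26*r - 2.04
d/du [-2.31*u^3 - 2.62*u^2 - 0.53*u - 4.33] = -6.93*u^2 - 5.24*u - 0.53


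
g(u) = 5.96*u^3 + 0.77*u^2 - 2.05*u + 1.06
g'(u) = 17.88*u^2 + 1.54*u - 2.05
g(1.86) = 38.26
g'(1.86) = 62.67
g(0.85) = 3.53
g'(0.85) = 12.18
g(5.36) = 929.98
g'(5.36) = 519.89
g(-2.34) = -66.29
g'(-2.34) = 92.25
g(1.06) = 6.85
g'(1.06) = 19.67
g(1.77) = 32.89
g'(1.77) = 56.69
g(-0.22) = 1.48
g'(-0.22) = -1.52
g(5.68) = 1106.43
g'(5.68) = 583.55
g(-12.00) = -10162.34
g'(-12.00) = 2554.19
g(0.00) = 1.06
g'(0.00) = -2.05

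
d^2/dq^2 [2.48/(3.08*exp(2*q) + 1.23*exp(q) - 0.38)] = (2.48*(6.16*exp(q) + 1.23)*(12.32*exp(q) + 2.46)*exp(q) - (30.5536*exp(q) + 3.0504)*(3.08*exp(2*q) + 1.23*exp(q) - 0.38))*exp(q)/(3.08*exp(2*q) + 1.23*exp(q) - 0.38)^3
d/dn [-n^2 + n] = 1 - 2*n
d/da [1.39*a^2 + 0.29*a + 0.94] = 2.78*a + 0.29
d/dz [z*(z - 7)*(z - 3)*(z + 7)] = 4*z^3 - 9*z^2 - 98*z + 147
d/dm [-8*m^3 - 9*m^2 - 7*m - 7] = -24*m^2 - 18*m - 7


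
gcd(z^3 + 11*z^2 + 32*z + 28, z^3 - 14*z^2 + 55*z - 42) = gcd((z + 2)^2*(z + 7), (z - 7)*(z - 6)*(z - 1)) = 1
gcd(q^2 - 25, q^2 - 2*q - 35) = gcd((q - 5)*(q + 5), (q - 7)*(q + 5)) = q + 5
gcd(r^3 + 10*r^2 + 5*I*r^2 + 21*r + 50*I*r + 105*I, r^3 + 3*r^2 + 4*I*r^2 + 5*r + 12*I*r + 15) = r^2 + r*(3 + 5*I) + 15*I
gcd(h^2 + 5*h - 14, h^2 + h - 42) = h + 7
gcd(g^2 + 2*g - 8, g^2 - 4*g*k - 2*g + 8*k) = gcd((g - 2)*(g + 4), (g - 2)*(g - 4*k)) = g - 2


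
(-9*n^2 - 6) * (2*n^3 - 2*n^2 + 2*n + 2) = -18*n^5 + 18*n^4 - 30*n^3 - 6*n^2 - 12*n - 12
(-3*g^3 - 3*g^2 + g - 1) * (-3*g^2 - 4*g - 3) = 9*g^5 + 21*g^4 + 18*g^3 + 8*g^2 + g + 3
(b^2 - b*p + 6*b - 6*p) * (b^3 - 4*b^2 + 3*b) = b^5 - b^4*p + 2*b^4 - 2*b^3*p - 21*b^3 + 21*b^2*p + 18*b^2 - 18*b*p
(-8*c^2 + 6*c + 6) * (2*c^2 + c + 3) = -16*c^4 + 4*c^3 - 6*c^2 + 24*c + 18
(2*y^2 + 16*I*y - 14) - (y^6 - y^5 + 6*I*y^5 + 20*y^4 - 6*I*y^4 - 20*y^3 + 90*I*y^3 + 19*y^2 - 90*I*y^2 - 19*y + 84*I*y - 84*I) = -y^6 + y^5 - 6*I*y^5 - 20*y^4 + 6*I*y^4 + 20*y^3 - 90*I*y^3 - 17*y^2 + 90*I*y^2 + 19*y - 68*I*y - 14 + 84*I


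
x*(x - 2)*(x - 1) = x^3 - 3*x^2 + 2*x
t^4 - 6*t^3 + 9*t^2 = t^2*(t - 3)^2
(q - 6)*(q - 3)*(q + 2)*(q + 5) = q^4 - 2*q^3 - 35*q^2 + 36*q + 180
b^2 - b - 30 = (b - 6)*(b + 5)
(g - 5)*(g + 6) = g^2 + g - 30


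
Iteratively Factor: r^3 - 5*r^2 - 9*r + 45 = (r - 5)*(r^2 - 9) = (r - 5)*(r + 3)*(r - 3)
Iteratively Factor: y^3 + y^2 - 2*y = (y - 1)*(y^2 + 2*y) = y*(y - 1)*(y + 2)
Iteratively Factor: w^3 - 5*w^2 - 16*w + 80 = (w - 5)*(w^2 - 16) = (w - 5)*(w + 4)*(w - 4)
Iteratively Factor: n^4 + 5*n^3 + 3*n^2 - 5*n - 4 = (n + 1)*(n^3 + 4*n^2 - n - 4) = (n - 1)*(n + 1)*(n^2 + 5*n + 4) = (n - 1)*(n + 1)*(n + 4)*(n + 1)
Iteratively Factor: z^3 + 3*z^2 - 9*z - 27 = (z + 3)*(z^2 - 9) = (z + 3)^2*(z - 3)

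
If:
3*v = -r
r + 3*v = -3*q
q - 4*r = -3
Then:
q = 0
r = 3/4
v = -1/4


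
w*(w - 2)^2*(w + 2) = w^4 - 2*w^3 - 4*w^2 + 8*w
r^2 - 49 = (r - 7)*(r + 7)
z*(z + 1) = z^2 + z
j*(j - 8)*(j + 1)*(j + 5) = j^4 - 2*j^3 - 43*j^2 - 40*j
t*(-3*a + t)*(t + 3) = -3*a*t^2 - 9*a*t + t^3 + 3*t^2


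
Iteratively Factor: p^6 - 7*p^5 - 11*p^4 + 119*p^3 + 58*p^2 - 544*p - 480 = (p + 2)*(p^5 - 9*p^4 + 7*p^3 + 105*p^2 - 152*p - 240) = (p + 2)*(p + 3)*(p^4 - 12*p^3 + 43*p^2 - 24*p - 80) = (p - 5)*(p + 2)*(p + 3)*(p^3 - 7*p^2 + 8*p + 16) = (p - 5)*(p - 4)*(p + 2)*(p + 3)*(p^2 - 3*p - 4) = (p - 5)*(p - 4)^2*(p + 2)*(p + 3)*(p + 1)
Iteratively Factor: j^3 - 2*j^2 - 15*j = (j)*(j^2 - 2*j - 15) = j*(j + 3)*(j - 5)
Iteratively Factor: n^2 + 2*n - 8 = (n + 4)*(n - 2)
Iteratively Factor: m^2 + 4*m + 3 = (m + 3)*(m + 1)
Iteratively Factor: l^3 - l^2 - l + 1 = (l - 1)*(l^2 - 1) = (l - 1)^2*(l + 1)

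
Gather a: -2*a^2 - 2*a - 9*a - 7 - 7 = -2*a^2 - 11*a - 14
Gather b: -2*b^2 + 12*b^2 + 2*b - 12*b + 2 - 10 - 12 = 10*b^2 - 10*b - 20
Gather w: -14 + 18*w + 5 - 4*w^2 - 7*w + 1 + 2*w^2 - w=-2*w^2 + 10*w - 8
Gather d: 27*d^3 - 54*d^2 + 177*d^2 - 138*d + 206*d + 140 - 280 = 27*d^3 + 123*d^2 + 68*d - 140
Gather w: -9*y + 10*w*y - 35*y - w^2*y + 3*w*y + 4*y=-w^2*y + 13*w*y - 40*y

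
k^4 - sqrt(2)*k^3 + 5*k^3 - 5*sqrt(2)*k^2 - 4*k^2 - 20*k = k*(k + 5)*(k - 2*sqrt(2))*(k + sqrt(2))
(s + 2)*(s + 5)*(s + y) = s^3 + s^2*y + 7*s^2 + 7*s*y + 10*s + 10*y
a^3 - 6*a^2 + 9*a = a*(a - 3)^2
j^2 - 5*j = j*(j - 5)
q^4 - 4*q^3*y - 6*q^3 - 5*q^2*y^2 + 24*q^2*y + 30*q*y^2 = q*(q - 6)*(q - 5*y)*(q + y)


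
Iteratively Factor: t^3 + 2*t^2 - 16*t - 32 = (t - 4)*(t^2 + 6*t + 8) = (t - 4)*(t + 4)*(t + 2)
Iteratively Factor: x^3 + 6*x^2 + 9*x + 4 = (x + 1)*(x^2 + 5*x + 4) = (x + 1)^2*(x + 4)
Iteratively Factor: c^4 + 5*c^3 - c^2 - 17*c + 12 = (c - 1)*(c^3 + 6*c^2 + 5*c - 12) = (c - 1)*(c + 4)*(c^2 + 2*c - 3) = (c - 1)^2*(c + 4)*(c + 3)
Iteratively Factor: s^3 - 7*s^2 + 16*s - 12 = (s - 2)*(s^2 - 5*s + 6) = (s - 3)*(s - 2)*(s - 2)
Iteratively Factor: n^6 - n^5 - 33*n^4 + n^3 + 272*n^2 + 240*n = (n + 3)*(n^5 - 4*n^4 - 21*n^3 + 64*n^2 + 80*n) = (n - 5)*(n + 3)*(n^4 + n^3 - 16*n^2 - 16*n) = (n - 5)*(n - 4)*(n + 3)*(n^3 + 5*n^2 + 4*n) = (n - 5)*(n - 4)*(n + 1)*(n + 3)*(n^2 + 4*n) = n*(n - 5)*(n - 4)*(n + 1)*(n + 3)*(n + 4)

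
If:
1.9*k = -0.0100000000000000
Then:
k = -0.01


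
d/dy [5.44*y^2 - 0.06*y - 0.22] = 10.88*y - 0.06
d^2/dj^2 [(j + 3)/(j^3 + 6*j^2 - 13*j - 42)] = 2*((j + 3)*(3*j^2 + 12*j - 13)^2 + (-3*j^2 - 12*j - 3*(j + 2)*(j + 3) + 13)*(j^3 + 6*j^2 - 13*j - 42))/(j^3 + 6*j^2 - 13*j - 42)^3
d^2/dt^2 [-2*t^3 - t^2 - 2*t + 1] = -12*t - 2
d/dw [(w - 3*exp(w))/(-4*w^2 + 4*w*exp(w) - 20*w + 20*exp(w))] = (-(w - 3*exp(w))*(w*exp(w) - 2*w + 6*exp(w) - 5) + (3*exp(w) - 1)*(w^2 - w*exp(w) + 5*w - 5*exp(w)))/(4*(w^2 - w*exp(w) + 5*w - 5*exp(w))^2)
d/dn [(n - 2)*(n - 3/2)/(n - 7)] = (n^2 - 14*n + 43/2)/(n^2 - 14*n + 49)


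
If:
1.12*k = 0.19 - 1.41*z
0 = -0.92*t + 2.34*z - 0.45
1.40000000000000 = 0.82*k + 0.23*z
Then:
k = 2.15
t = -4.49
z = -1.57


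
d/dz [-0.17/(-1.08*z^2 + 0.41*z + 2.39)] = (0.0697 - 0.3672*z)/(-1.08*z^2 + 0.41*z + 2.39)^2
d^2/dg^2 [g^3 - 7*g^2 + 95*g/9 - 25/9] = 6*g - 14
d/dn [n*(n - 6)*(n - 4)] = 3*n^2 - 20*n + 24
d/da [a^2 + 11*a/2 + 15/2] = 2*a + 11/2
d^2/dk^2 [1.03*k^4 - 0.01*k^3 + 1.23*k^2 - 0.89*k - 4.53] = 12.36*k^2 - 0.06*k + 2.46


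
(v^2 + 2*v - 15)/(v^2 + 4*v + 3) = (v^2 + 2*v - 15)/(v^2 + 4*v + 3)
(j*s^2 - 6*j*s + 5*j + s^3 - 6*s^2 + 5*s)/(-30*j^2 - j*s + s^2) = (-j*s^2 + 6*j*s - 5*j - s^3 + 6*s^2 - 5*s)/(30*j^2 + j*s - s^2)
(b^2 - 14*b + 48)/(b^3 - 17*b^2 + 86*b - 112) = (b - 6)/(b^2 - 9*b + 14)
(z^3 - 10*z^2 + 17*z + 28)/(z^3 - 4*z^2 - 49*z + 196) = (z + 1)/(z + 7)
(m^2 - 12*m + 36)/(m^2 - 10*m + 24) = (m - 6)/(m - 4)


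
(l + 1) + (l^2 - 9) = l^2 + l - 8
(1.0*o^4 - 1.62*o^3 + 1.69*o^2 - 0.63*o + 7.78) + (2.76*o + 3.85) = 1.0*o^4 - 1.62*o^3 + 1.69*o^2 + 2.13*o + 11.63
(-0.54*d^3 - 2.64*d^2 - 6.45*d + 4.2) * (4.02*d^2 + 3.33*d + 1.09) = -2.1708*d^5 - 12.411*d^4 - 35.3088*d^3 - 7.4721*d^2 + 6.9555*d + 4.578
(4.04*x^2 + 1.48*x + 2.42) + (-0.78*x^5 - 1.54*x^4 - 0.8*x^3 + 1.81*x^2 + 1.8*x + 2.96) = -0.78*x^5 - 1.54*x^4 - 0.8*x^3 + 5.85*x^2 + 3.28*x + 5.38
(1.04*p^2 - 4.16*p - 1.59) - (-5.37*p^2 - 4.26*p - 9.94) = 6.41*p^2 + 0.0999999999999996*p + 8.35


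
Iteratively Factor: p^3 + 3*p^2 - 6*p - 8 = (p - 2)*(p^2 + 5*p + 4) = (p - 2)*(p + 4)*(p + 1)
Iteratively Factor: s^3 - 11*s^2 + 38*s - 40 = (s - 4)*(s^2 - 7*s + 10) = (s - 4)*(s - 2)*(s - 5)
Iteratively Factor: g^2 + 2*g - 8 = (g + 4)*(g - 2)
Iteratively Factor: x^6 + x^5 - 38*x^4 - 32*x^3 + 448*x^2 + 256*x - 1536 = (x + 4)*(x^5 - 3*x^4 - 26*x^3 + 72*x^2 + 160*x - 384) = (x - 2)*(x + 4)*(x^4 - x^3 - 28*x^2 + 16*x + 192) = (x - 4)*(x - 2)*(x + 4)*(x^3 + 3*x^2 - 16*x - 48) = (x - 4)*(x - 2)*(x + 3)*(x + 4)*(x^2 - 16) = (x - 4)^2*(x - 2)*(x + 3)*(x + 4)*(x + 4)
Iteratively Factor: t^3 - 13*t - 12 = (t - 4)*(t^2 + 4*t + 3) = (t - 4)*(t + 1)*(t + 3)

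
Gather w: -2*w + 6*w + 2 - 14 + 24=4*w + 12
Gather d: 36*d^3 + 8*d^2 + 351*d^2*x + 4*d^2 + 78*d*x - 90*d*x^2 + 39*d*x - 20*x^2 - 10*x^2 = 36*d^3 + d^2*(351*x + 12) + d*(-90*x^2 + 117*x) - 30*x^2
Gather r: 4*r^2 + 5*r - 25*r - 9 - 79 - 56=4*r^2 - 20*r - 144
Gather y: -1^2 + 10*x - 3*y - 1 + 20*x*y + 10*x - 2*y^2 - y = 20*x - 2*y^2 + y*(20*x - 4) - 2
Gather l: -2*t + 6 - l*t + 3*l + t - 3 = l*(3 - t) - t + 3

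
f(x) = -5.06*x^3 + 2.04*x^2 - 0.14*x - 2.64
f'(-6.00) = -571.10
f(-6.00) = 1164.60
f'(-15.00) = -3476.84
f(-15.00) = 17535.96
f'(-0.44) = -4.87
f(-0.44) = -1.75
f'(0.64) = -3.75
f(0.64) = -3.22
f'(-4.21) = -286.37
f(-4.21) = 411.68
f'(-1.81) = -57.26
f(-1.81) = 34.30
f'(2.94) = -119.35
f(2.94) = -114.00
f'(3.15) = -137.91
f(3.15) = -140.99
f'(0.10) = 0.12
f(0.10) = -2.64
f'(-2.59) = -112.54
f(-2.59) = 99.32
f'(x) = -15.18*x^2 + 4.08*x - 0.14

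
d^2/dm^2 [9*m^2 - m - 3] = 18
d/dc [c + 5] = 1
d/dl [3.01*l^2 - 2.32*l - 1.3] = 6.02*l - 2.32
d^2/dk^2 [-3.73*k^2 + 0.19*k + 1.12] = -7.46000000000000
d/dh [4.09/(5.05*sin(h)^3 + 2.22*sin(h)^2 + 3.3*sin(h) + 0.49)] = (-18.1596*sin(h) + 30.98175*cos(2*h) - 44.47875)*cos(h)/(5.05*sin(h)^3 + 2.22*sin(h)^2 + 3.3*sin(h) + 0.49)^2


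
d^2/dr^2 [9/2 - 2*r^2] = -4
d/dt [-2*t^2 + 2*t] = 2 - 4*t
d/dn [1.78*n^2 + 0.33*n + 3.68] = 3.56*n + 0.33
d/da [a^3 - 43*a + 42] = 3*a^2 - 43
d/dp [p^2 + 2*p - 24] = 2*p + 2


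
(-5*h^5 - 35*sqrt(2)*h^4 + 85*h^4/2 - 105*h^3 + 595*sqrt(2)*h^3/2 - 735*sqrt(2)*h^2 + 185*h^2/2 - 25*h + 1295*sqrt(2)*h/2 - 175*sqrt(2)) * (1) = -5*h^5 - 35*sqrt(2)*h^4 + 85*h^4/2 - 105*h^3 + 595*sqrt(2)*h^3/2 - 735*sqrt(2)*h^2 + 185*h^2/2 - 25*h + 1295*sqrt(2)*h/2 - 175*sqrt(2)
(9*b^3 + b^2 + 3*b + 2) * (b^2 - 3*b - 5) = 9*b^5 - 26*b^4 - 45*b^3 - 12*b^2 - 21*b - 10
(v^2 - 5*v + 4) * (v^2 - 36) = v^4 - 5*v^3 - 32*v^2 + 180*v - 144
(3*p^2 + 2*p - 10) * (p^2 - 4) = 3*p^4 + 2*p^3 - 22*p^2 - 8*p + 40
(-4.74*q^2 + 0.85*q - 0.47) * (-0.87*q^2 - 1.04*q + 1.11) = 4.1238*q^4 + 4.1901*q^3 - 5.7365*q^2 + 1.4323*q - 0.5217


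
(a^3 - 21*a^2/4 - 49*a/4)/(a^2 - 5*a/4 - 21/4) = a*(a - 7)/(a - 3)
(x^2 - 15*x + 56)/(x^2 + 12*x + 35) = (x^2 - 15*x + 56)/(x^2 + 12*x + 35)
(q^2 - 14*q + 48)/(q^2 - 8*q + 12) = (q - 8)/(q - 2)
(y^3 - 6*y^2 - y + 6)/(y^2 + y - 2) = (y^2 - 5*y - 6)/(y + 2)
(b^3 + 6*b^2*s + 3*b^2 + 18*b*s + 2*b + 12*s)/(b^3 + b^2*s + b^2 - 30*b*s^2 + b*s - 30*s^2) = (-b - 2)/(-b + 5*s)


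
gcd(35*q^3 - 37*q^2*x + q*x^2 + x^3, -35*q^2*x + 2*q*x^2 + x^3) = -35*q^2 + 2*q*x + x^2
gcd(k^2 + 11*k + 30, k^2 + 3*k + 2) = 1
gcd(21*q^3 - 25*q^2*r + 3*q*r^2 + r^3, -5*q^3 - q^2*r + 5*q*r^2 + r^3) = q - r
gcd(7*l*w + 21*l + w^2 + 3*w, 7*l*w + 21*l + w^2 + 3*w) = 7*l*w + 21*l + w^2 + 3*w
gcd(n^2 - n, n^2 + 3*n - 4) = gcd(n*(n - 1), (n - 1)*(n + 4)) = n - 1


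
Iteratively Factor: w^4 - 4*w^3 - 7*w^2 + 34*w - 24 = (w - 1)*(w^3 - 3*w^2 - 10*w + 24) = (w - 4)*(w - 1)*(w^2 + w - 6) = (w - 4)*(w - 1)*(w + 3)*(w - 2)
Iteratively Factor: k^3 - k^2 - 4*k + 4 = (k - 1)*(k^2 - 4) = (k - 2)*(k - 1)*(k + 2)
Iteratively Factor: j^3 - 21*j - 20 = (j + 4)*(j^2 - 4*j - 5) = (j - 5)*(j + 4)*(j + 1)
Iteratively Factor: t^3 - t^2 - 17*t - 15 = (t + 3)*(t^2 - 4*t - 5) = (t - 5)*(t + 3)*(t + 1)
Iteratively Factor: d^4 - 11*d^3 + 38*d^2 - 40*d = (d)*(d^3 - 11*d^2 + 38*d - 40) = d*(d - 4)*(d^2 - 7*d + 10) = d*(d - 5)*(d - 4)*(d - 2)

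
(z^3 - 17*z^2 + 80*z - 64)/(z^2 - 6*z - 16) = (z^2 - 9*z + 8)/(z + 2)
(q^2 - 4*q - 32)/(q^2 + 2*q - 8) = (q - 8)/(q - 2)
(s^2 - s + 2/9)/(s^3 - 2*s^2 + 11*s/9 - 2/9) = 1/(s - 1)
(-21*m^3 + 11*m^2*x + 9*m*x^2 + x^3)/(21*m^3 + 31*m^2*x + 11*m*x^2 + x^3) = (-m + x)/(m + x)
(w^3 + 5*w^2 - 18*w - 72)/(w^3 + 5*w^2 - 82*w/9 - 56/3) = 9*(w^2 - w - 12)/(9*w^2 - 9*w - 28)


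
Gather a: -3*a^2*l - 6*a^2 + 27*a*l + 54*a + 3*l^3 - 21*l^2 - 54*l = a^2*(-3*l - 6) + a*(27*l + 54) + 3*l^3 - 21*l^2 - 54*l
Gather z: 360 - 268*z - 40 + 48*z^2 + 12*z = 48*z^2 - 256*z + 320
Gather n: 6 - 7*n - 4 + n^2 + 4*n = n^2 - 3*n + 2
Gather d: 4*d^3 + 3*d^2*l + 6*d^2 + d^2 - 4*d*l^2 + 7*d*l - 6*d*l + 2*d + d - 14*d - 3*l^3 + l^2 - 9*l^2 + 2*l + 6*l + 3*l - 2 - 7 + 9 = 4*d^3 + d^2*(3*l + 7) + d*(-4*l^2 + l - 11) - 3*l^3 - 8*l^2 + 11*l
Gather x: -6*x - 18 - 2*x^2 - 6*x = -2*x^2 - 12*x - 18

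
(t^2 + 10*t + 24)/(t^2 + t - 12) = (t + 6)/(t - 3)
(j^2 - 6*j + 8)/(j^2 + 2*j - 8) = (j - 4)/(j + 4)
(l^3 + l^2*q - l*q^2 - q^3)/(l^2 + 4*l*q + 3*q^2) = (l^2 - q^2)/(l + 3*q)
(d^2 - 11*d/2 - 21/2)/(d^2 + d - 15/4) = 2*(2*d^2 - 11*d - 21)/(4*d^2 + 4*d - 15)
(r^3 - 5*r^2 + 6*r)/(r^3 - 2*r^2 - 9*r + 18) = r/(r + 3)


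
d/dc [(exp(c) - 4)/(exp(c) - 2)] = 2*exp(c)/(exp(c) - 2)^2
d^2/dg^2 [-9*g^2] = -18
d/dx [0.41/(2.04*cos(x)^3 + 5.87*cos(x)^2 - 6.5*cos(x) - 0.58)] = (2.5092*cos(x)^2 + 4.8134*cos(x) - 2.665)*sin(x)/(2.04*cos(x)^3 + 5.87*cos(x)^2 - 6.5*cos(x) - 0.58)^2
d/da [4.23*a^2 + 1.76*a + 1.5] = 8.46*a + 1.76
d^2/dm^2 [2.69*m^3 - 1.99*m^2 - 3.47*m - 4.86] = 16.14*m - 3.98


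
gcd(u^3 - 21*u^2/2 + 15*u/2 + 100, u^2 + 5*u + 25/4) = u + 5/2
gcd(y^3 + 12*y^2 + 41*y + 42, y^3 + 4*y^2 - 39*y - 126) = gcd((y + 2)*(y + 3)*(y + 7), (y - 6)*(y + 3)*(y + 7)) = y^2 + 10*y + 21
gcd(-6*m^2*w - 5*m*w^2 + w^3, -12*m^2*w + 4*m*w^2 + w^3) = w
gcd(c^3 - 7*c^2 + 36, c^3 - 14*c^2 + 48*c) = c - 6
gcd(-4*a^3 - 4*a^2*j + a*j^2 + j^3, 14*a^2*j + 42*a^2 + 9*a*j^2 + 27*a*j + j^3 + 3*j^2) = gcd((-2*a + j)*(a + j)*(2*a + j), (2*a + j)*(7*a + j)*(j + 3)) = 2*a + j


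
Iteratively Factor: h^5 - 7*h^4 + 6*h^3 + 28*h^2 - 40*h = (h - 2)*(h^4 - 5*h^3 - 4*h^2 + 20*h) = (h - 5)*(h - 2)*(h^3 - 4*h) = (h - 5)*(h - 2)*(h + 2)*(h^2 - 2*h) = h*(h - 5)*(h - 2)*(h + 2)*(h - 2)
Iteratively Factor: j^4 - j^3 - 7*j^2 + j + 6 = (j - 3)*(j^3 + 2*j^2 - j - 2) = (j - 3)*(j - 1)*(j^2 + 3*j + 2) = (j - 3)*(j - 1)*(j + 2)*(j + 1)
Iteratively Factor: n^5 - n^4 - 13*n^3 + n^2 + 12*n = (n)*(n^4 - n^3 - 13*n^2 + n + 12) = n*(n - 1)*(n^3 - 13*n - 12) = n*(n - 1)*(n + 3)*(n^2 - 3*n - 4) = n*(n - 1)*(n + 1)*(n + 3)*(n - 4)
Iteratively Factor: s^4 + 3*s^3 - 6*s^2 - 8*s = (s)*(s^3 + 3*s^2 - 6*s - 8) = s*(s + 4)*(s^2 - s - 2) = s*(s + 1)*(s + 4)*(s - 2)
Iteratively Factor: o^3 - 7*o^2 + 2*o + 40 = (o + 2)*(o^2 - 9*o + 20) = (o - 5)*(o + 2)*(o - 4)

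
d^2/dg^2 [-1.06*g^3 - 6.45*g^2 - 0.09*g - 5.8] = -6.36*g - 12.9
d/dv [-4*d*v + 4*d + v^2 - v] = -4*d + 2*v - 1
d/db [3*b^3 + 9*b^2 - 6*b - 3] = 9*b^2 + 18*b - 6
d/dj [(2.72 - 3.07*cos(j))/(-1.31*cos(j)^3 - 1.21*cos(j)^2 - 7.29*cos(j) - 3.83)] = (8.0434*cos(j)^3 - 6.9749*cos(j)^2 - 6.5824*cos(j) - 31.5869)*sin(j)/(1.7161*cos(j)^6 + 3.1702*cos(j)^5 + 20.5639*cos(j)^4 + 27.6764*cos(j)^3 + 62.4127*cos(j)^2 + 55.8414*cos(j) + 14.6689)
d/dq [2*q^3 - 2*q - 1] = 6*q^2 - 2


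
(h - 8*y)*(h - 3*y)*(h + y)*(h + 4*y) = h^4 - 6*h^3*y - 27*h^2*y^2 + 76*h*y^3 + 96*y^4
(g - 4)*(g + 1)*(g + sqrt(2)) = g^3 - 3*g^2 + sqrt(2)*g^2 - 3*sqrt(2)*g - 4*g - 4*sqrt(2)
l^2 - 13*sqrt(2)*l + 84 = (l - 7*sqrt(2))*(l - 6*sqrt(2))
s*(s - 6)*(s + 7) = s^3 + s^2 - 42*s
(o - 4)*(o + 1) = o^2 - 3*o - 4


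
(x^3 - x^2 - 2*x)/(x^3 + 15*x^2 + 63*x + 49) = x*(x - 2)/(x^2 + 14*x + 49)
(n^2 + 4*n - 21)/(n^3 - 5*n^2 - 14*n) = (-n^2 - 4*n + 21)/(n*(-n^2 + 5*n + 14))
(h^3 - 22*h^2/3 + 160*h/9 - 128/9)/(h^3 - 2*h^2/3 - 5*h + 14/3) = (9*h^2 - 48*h + 64)/(3*(3*h^2 + 4*h - 7))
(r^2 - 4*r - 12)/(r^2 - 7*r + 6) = (r + 2)/(r - 1)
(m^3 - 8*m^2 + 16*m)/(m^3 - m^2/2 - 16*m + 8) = 2*m*(m - 4)/(2*m^2 + 7*m - 4)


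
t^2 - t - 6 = (t - 3)*(t + 2)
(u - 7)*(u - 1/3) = u^2 - 22*u/3 + 7/3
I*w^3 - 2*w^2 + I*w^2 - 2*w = w*(w + 2*I)*(I*w + I)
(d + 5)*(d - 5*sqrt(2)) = d^2 - 5*sqrt(2)*d + 5*d - 25*sqrt(2)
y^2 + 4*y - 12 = (y - 2)*(y + 6)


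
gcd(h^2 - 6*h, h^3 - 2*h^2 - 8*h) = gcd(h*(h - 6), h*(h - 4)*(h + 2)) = h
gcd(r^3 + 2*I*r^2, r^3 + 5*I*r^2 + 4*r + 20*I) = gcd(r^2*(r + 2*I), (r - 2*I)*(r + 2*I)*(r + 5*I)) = r + 2*I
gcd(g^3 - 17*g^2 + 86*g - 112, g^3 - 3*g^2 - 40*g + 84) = g^2 - 9*g + 14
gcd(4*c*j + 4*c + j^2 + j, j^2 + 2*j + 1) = j + 1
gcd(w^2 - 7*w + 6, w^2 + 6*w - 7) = w - 1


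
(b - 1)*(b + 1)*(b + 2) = b^3 + 2*b^2 - b - 2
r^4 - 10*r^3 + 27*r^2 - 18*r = r*(r - 6)*(r - 3)*(r - 1)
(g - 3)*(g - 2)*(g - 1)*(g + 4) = g^4 - 2*g^3 - 13*g^2 + 38*g - 24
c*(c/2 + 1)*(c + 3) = c^3/2 + 5*c^2/2 + 3*c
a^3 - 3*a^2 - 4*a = a*(a - 4)*(a + 1)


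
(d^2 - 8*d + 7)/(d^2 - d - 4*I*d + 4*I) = (d - 7)/(d - 4*I)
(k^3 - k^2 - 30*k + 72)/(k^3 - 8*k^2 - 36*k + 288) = (k^2 - 7*k + 12)/(k^2 - 14*k + 48)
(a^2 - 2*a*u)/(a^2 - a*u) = (a - 2*u)/(a - u)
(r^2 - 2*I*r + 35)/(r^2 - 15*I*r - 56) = (r + 5*I)/(r - 8*I)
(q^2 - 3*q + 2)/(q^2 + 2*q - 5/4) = 4*(q^2 - 3*q + 2)/(4*q^2 + 8*q - 5)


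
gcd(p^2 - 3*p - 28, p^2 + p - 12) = p + 4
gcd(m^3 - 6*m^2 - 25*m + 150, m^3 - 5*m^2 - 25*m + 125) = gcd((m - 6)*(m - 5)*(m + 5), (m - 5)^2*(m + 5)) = m^2 - 25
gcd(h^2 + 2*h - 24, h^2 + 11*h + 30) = h + 6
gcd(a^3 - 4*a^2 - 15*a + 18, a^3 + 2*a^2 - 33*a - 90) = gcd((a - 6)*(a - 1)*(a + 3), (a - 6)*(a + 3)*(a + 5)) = a^2 - 3*a - 18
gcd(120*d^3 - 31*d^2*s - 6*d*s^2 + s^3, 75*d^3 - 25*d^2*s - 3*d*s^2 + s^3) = -15*d^2 + 2*d*s + s^2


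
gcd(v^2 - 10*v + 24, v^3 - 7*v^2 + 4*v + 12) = v - 6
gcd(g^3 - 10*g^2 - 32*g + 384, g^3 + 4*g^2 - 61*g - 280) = g - 8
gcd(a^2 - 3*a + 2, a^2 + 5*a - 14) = a - 2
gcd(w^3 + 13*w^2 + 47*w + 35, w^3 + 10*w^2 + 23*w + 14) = w^2 + 8*w + 7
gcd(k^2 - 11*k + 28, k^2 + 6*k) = 1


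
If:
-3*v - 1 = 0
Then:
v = -1/3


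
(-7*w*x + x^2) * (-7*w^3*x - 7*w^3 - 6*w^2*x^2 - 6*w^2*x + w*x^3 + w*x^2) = 49*w^4*x^2 + 49*w^4*x + 35*w^3*x^3 + 35*w^3*x^2 - 13*w^2*x^4 - 13*w^2*x^3 + w*x^5 + w*x^4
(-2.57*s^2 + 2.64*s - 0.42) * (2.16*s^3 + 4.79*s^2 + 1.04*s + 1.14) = -5.5512*s^5 - 6.6079*s^4 + 9.0656*s^3 - 2.196*s^2 + 2.5728*s - 0.4788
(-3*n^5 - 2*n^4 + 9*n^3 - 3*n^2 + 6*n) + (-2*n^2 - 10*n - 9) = -3*n^5 - 2*n^4 + 9*n^3 - 5*n^2 - 4*n - 9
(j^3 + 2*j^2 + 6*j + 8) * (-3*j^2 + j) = -3*j^5 - 5*j^4 - 16*j^3 - 18*j^2 + 8*j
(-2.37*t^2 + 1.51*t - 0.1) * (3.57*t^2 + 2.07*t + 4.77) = -8.4609*t^4 + 0.4848*t^3 - 8.5362*t^2 + 6.9957*t - 0.477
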